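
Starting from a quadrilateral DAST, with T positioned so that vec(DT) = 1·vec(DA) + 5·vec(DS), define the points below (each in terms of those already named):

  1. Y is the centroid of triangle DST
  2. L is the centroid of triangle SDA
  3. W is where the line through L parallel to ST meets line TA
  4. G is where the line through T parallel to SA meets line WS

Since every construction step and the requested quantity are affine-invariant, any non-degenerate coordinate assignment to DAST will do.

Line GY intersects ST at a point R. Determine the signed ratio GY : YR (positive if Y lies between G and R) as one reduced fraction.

Set D = (0, 0), A = (1, 0), S = (0, 1), T = (1, 5); any affine frame gives the same invariant.
1. Y is the centroid of triangle DST ⇒ Y = (1/3, 2)
2. L is the centroid of triangle SDA ⇒ L = (1/3, 1/3)
3. W is where the line through L parallel to ST meets line TA ⇒ W = (1, 3)
4. G is where the line through T parallel to SA meets line WS ⇒ G = (5/3, 13/3)
line GY meets ST at R = (5/27, 47/27)
Y = G + t·(R−G) with t = 9/10, so GY:YR = 9/10:1/10

GY:YR = 9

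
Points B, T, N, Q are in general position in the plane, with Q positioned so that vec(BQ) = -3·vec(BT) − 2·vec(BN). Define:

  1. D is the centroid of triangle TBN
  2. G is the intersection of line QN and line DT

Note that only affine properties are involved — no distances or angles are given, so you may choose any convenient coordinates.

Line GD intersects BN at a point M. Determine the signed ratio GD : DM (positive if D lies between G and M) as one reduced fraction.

Assign B = (0, 0), T = (1, 0), N = (0, 1), Q = (-3, -2) — the answer is frame-independent, so this choice is without loss of generality.
1. D is the centroid of triangle TBN ⇒ D = (1/3, 1/3)
2. G is the intersection of line QN and line DT ⇒ G = (-1/3, 2/3)
line GD meets BN at M = (0, 1/2)
D = G + t·(M−G) with t = 2, so GD:DM = 2:-1

GD:DM = -2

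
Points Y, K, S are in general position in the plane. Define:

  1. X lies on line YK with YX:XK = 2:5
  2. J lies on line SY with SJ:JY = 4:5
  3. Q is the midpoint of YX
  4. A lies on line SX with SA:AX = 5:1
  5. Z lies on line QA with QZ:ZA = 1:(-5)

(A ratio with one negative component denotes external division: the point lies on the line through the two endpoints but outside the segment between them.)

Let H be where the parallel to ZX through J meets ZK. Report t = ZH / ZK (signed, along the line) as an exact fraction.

Set Y = (0, 0), K = (1, 0), S = (0, 1); any affine frame gives the same invariant.
1. X lies on line YK with YX:XK = 2:5 ⇒ X = (2/7, 0)
2. J lies on line SY with SJ:JY = 4:5 ⇒ J = (0, 5/9)
3. Q is the midpoint of YX ⇒ Q = (1/7, 0)
4. A lies on line SX with SA:AX = 5:1 ⇒ A = (5/21, 1/6)
5. Z lies on line QA with QZ:ZA = 1:(-5) ⇒ Z = (5/42, -1/24)
through J parallel to ZX: direction (1/6, 1/24); meets ZK at H = (-803/270, -203/1080)
H = Z + t·(K−Z) with t = -158/45

t = -158/45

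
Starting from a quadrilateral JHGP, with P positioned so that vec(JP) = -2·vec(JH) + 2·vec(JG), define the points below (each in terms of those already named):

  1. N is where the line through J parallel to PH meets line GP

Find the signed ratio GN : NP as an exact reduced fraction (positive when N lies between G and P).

GN:NP = -3/2

Choose coordinates J = (0, 0), H = (1, 0), G = (0, 1), P = (-2, 2).
1. N is where the line through J parallel to PH meets line GP ⇒ N = (-6, 4)
N = G + t·(P−G) with t = 3, so GN:NP = t:(1−t) = 3:-2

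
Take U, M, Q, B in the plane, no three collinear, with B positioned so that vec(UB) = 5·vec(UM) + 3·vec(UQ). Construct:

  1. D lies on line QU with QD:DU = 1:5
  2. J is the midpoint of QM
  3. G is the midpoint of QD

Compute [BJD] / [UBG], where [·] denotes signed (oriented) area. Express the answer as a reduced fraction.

Assign U = (0, 0), M = (1, 0), Q = (0, 1), B = (5, 3) — the answer is frame-independent, so this choice is without loss of generality.
1. D lies on line QU with QD:DU = 1:5 ⇒ D = (0, 5/6)
2. J is the midpoint of QM ⇒ J = (1/2, 1/2)
3. G is the midpoint of QD ⇒ G = (0, 11/12)
2·[BJD] = -11/4, 2·[UBG] = 55/12
[BJD]:[UBG] = -11/4:55/12 = -3/5

[BJD]:[UBG] = -3/5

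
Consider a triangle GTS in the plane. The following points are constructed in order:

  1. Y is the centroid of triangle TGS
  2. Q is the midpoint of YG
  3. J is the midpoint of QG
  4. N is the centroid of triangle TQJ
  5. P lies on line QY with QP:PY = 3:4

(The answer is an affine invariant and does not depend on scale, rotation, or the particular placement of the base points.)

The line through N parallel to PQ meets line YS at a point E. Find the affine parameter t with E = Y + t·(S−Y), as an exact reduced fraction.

Set G = (0, 0), T = (1, 0), S = (0, 1); any affine frame gives the same invariant.
1. Y is the centroid of triangle TGS ⇒ Y = (1/3, 1/3)
2. Q is the midpoint of YG ⇒ Q = (1/6, 1/6)
3. J is the midpoint of QG ⇒ J = (1/12, 1/12)
4. N is the centroid of triangle TQJ ⇒ N = (5/12, 1/12)
5. P lies on line QY with QP:PY = 3:4 ⇒ P = (5/21, 5/21)
through N parallel to PQ: direction (-1/14, -1/14); meets YS at E = (4/9, 1/9)
E = Y + t·(S−Y) with t = -1/3

t = -1/3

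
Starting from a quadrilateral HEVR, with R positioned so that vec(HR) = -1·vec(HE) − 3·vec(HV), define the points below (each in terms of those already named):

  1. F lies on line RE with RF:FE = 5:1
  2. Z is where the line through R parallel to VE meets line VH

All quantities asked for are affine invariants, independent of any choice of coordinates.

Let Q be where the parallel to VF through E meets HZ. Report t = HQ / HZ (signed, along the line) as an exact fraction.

Set H = (0, 0), E = (1, 0), V = (0, 1), R = (-1, -3); any affine frame gives the same invariant.
1. F lies on line RE with RF:FE = 5:1 ⇒ F = (2/3, -1/2)
2. Z is where the line through R parallel to VE meets line VH ⇒ Z = (0, -4)
through E parallel to VF: direction (2/3, -3/2); meets HZ at Q = (0, 9/4)
Q = H + t·(Z−H) with t = -9/16

t = -9/16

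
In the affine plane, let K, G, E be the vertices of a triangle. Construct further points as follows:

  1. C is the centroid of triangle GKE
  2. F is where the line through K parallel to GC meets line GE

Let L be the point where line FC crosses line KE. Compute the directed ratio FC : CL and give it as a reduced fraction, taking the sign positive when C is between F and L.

FC:CL = 5

Set K = (0, 0), G = (1, 0), E = (0, 1); any affine frame gives the same invariant.
1. C is the centroid of triangle GKE ⇒ C = (1/3, 1/3)
2. F is where the line through K parallel to GC meets line GE ⇒ F = (2, -1)
line FC meets KE at L = (0, 3/5)
C = F + t·(L−F) with t = 5/6, so FC:CL = 5/6:1/6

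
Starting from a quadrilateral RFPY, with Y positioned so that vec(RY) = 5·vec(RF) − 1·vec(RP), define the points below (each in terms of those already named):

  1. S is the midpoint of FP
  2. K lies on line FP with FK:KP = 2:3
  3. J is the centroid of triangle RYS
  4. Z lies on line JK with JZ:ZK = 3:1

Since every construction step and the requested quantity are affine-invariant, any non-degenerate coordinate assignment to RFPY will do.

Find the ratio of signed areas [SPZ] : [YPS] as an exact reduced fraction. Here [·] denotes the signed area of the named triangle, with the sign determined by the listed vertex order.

[SPZ]:[YPS] = -1/18

Set R = (0, 0), F = (1, 0), P = (0, 1), Y = (5, -1); any affine frame gives the same invariant.
1. S is the midpoint of FP ⇒ S = (1/2, 1/2)
2. K lies on line FP with FK:KP = 2:3 ⇒ K = (3/5, 2/5)
3. J is the centroid of triangle RYS ⇒ J = (11/6, -1/6)
4. Z lies on line JK with JZ:ZK = 3:1 ⇒ Z = (109/120, 31/120)
2·[SPZ] = -1/12, 2·[YPS] = 3/2
[SPZ]:[YPS] = -1/12:3/2 = -1/18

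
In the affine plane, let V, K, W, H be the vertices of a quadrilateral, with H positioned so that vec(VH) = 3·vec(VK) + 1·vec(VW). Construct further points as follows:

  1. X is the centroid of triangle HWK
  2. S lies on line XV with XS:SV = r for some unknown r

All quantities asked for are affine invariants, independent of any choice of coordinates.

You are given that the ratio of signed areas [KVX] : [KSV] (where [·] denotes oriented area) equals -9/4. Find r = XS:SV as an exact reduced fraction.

Set V = (0, 0), K = (1, 0), W = (0, 1), H = (3, 1); any affine frame gives the same invariant.
1. X is the centroid of triangle HWK ⇒ X = (4/3, 2/3)
2. With XS:SV = r, write λ = r/(r+1) so S = X + λ·(V−X); S is affine-linear in λ
Every point depending on S is an affine combination of S and λ-independent points, so each such coordinate is linear in λ; the λ² term in each signed area is a multiple of (V−X)×(V−X) = 0, so 2·[KVX] and 2·[KSV] are each linear in λ. Evaluating at λ=0 and λ=1:
  2·[KVX] = -2/3,   2·[KSV] = -2/3·λ + 2/3
So [KVX]:[KSV] = (-2/3) / (-2/3·λ + 2/3). Setting this equal to -9/4:
  -2/3 = -9/4·(-2/3·λ + 2/3)  ⇒  λ = 5/9
Then r = λ/(1−λ) = (5/9)/(4/9) = 5/4. Check: with r = 5/4, S = (16/27, 8/27) and [KVX]:[KSV] = -9/4 as required.

r = 5/4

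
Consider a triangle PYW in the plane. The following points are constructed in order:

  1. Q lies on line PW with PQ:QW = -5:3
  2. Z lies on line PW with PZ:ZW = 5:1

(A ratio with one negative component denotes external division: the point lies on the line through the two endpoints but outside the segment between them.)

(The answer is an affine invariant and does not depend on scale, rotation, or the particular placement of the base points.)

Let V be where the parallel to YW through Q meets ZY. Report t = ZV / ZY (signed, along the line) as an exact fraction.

Assign P = (0, 0), Y = (1, 0), W = (0, 1) — the answer is frame-independent, so this choice is without loss of generality.
1. Q lies on line PW with PQ:QW = -5:3 ⇒ Q = (0, 5/2)
2. Z lies on line PW with PZ:ZW = 5:1 ⇒ Z = (0, 5/6)
through Q parallel to YW: direction (-1, 1); meets ZY at V = (10, -15/2)
V = Z + t·(Y−Z) with t = 10

t = 10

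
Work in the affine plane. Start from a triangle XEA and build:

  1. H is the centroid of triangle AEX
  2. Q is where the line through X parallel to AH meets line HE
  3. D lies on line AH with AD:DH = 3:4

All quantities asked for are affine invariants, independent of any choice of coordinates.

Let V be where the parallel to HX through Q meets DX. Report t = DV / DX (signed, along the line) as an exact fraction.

Work in coordinates with X = (0, 0), E = (1, 0), A = (0, 1).
1. H is the centroid of triangle AEX ⇒ H = (1/3, 1/3)
2. Q is where the line through X parallel to AH meets line HE ⇒ Q = (-1/3, 2/3)
3. D lies on line AH with AD:DH = 3:4 ⇒ D = (1/7, 5/7)
through Q parallel to HX: direction (-1/3, -1/3); meets DX at V = (1/4, 5/4)
V = D + t·(X−D) with t = -3/4

t = -3/4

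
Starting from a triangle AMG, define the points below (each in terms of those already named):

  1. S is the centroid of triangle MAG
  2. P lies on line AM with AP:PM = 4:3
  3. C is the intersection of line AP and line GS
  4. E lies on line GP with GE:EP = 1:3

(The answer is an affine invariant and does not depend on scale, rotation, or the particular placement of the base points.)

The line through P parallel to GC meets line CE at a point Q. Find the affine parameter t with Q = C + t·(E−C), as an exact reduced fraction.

Set A = (0, 0), M = (1, 0), G = (0, 1); any affine frame gives the same invariant.
1. S is the centroid of triangle MAG ⇒ S = (1/3, 1/3)
2. P lies on line AM with AP:PM = 4:3 ⇒ P = (4/7, 0)
3. C is the intersection of line AP and line GS ⇒ C = (1/2, 0)
4. E lies on line GP with GE:EP = 1:3 ⇒ E = (1/7, 3/4)
through P parallel to GC: direction (1/2, -1); meets CE at Q = (-13/14, 3)
Q = C + t·(E−C) with t = 4

t = 4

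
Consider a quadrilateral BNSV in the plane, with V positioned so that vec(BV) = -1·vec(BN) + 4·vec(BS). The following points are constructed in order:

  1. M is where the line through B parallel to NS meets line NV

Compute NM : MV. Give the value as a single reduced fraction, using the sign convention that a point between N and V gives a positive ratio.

Work in coordinates with B = (0, 0), N = (1, 0), S = (0, 1), V = (-1, 4).
1. M is where the line through B parallel to NS meets line NV ⇒ M = (2, -2)
M = N + t·(V−N) with t = -1/2, so NM:MV = t:(1−t) = -1/2:3/2

NM:MV = -1/3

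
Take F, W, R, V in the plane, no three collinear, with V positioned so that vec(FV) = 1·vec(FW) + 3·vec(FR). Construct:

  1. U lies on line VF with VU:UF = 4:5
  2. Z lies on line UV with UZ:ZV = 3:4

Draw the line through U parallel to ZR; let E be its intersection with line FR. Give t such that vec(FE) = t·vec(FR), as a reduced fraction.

Choose coordinates F = (0, 0), W = (1, 0), R = (0, 1), V = (1, 3).
1. U lies on line VF with VU:UF = 4:5 ⇒ U = (5/9, 5/3)
2. Z lies on line UV with UZ:ZV = 3:4 ⇒ Z = (47/63, 47/21)
through U parallel to ZR: direction (-47/63, -26/21); meets FR at E = (0, 35/47)
E = F + t·(R−F) with t = 35/47

t = 35/47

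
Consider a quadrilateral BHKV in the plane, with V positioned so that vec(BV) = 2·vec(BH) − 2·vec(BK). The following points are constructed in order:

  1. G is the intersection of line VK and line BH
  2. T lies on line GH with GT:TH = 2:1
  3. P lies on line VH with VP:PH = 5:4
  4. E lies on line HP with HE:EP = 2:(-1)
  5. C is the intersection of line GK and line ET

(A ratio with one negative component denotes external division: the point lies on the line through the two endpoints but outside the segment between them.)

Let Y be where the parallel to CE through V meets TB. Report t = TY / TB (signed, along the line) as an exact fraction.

Choose coordinates B = (0, 0), H = (1, 0), K = (0, 1), V = (2, -2).
1. G is the intersection of line VK and line BH ⇒ G = (2/3, 0)
2. T lies on line GH with GT:TH = 2:1 ⇒ T = (8/9, 0)
3. P lies on line VH with VP:PH = 5:4 ⇒ P = (13/9, -8/9)
4. E lies on line HP with HE:EP = 2:(-1) ⇒ E = (17/9, -16/9)
5. C is the intersection of line GK and line ET ⇒ C = (94/45, -32/15)
through V parallel to CE: direction (-1/5, 16/45); meets TB at Y = (7/8, 0)
Y = T + t·(B−T) with t = 1/64

t = 1/64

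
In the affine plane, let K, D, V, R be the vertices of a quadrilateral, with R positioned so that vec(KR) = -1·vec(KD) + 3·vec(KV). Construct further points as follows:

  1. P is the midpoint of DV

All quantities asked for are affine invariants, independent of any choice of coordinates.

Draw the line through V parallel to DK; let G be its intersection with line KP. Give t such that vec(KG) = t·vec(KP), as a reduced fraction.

t = 2

Assign K = (0, 0), D = (1, 0), V = (0, 1), R = (-1, 3) — the answer is frame-independent, so this choice is without loss of generality.
1. P is the midpoint of DV ⇒ P = (1/2, 1/2)
through V parallel to DK: direction (-1, 0); meets KP at G = (1, 1)
G = K + t·(P−K) with t = 2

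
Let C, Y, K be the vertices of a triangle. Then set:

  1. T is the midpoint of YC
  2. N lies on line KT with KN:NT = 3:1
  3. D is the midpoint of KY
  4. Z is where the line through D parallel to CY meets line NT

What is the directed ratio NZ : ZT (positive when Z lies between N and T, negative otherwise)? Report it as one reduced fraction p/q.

NZ:ZT = -1/2

Set C = (0, 0), Y = (1, 0), K = (0, 1); any affine frame gives the same invariant.
1. T is the midpoint of YC ⇒ T = (1/2, 0)
2. N lies on line KT with KN:NT = 3:1 ⇒ N = (3/8, 1/4)
3. D is the midpoint of KY ⇒ D = (1/2, 1/2)
4. Z is where the line through D parallel to CY meets line NT ⇒ Z = (1/4, 1/2)
Z = N + t·(T−N) with t = -1, so NZ:ZT = t:(1−t) = -1:2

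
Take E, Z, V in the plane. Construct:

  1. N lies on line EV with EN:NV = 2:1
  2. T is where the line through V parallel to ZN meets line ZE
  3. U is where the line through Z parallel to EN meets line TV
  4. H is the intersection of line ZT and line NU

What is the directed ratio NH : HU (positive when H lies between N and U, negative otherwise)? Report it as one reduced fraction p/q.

NH:HU = -2

Assign E = (0, 0), Z = (1, 0), V = (0, 1) — the answer is frame-independent, so this choice is without loss of generality.
1. N lies on line EV with EN:NV = 2:1 ⇒ N = (0, 2/3)
2. T is where the line through V parallel to ZN meets line ZE ⇒ T = (3/2, 0)
3. U is where the line through Z parallel to EN meets line TV ⇒ U = (1, 1/3)
4. H is the intersection of line ZT and line NU ⇒ H = (2, 0)
H = N + t·(U−N) with t = 2, so NH:HU = t:(1−t) = 2:-1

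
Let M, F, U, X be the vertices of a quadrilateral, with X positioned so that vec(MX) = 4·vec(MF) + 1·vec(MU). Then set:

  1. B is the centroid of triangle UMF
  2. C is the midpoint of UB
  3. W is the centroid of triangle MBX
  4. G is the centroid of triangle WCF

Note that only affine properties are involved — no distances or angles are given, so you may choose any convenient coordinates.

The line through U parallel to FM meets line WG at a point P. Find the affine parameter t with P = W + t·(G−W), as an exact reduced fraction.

t = -15/2

Assign M = (0, 0), F = (1, 0), U = (0, 1), X = (4, 1) — the answer is frame-independent, so this choice is without loss of generality.
1. B is the centroid of triangle UMF ⇒ B = (1/3, 1/3)
2. C is the midpoint of UB ⇒ C = (1/6, 2/3)
3. W is the centroid of triangle MBX ⇒ W = (13/9, 4/9)
4. G is the centroid of triangle WCF ⇒ G = (47/54, 10/27)
through U parallel to FM: direction (-1, 0); meets WG at P = (23/4, 1)
P = W + t·(G−W) with t = -15/2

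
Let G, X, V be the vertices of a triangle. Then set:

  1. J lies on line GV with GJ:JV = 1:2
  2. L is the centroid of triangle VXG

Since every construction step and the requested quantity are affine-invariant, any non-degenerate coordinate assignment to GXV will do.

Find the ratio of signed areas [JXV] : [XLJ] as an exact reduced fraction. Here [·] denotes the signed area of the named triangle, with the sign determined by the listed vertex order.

[JXV]:[XLJ] = 6

Work in coordinates with G = (0, 0), X = (1, 0), V = (0, 1).
1. J lies on line GV with GJ:JV = 1:2 ⇒ J = (0, 1/3)
2. L is the centroid of triangle VXG ⇒ L = (1/3, 1/3)
2·[JXV] = 2/3, 2·[XLJ] = 1/9
[JXV]:[XLJ] = 2/3:1/9 = 6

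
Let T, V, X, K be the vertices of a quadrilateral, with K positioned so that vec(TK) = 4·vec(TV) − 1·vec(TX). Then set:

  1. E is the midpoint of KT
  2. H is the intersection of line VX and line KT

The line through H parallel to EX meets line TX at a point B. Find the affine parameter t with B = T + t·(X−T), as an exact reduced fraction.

t = 2/3

Choose coordinates T = (0, 0), V = (1, 0), X = (0, 1), K = (4, -1).
1. E is the midpoint of KT ⇒ E = (2, -1/2)
2. H is the intersection of line VX and line KT ⇒ H = (4/3, -1/3)
through H parallel to EX: direction (-2, 3/2); meets TX at B = (0, 2/3)
B = T + t·(X−T) with t = 2/3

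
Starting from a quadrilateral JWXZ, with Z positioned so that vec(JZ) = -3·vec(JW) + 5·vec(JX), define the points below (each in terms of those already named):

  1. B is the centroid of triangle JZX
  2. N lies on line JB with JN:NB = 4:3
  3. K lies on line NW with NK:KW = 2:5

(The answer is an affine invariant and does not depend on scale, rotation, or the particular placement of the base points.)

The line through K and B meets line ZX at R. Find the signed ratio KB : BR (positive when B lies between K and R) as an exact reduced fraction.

Set J = (0, 0), W = (1, 0), X = (0, 1), Z = (-3, 5); any affine frame gives the same invariant.
1. B is the centroid of triangle JZX ⇒ B = (-1, 2)
2. N lies on line JB with JN:NB = 4:3 ⇒ N = (-4/7, 8/7)
3. K lies on line NW with NK:KW = 2:5 ⇒ K = (-6/49, 40/49)
line KB meets ZX at R = (-45/2, 31)
B = K + t·(R−K) with t = 2/51, so KB:BR = 2/51:49/51

KB:BR = 2/49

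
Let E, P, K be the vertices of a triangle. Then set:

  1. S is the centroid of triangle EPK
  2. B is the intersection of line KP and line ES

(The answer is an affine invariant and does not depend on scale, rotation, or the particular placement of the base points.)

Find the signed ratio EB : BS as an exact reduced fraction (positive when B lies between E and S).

EB:BS = -3

Set E = (0, 0), P = (1, 0), K = (0, 1); any affine frame gives the same invariant.
1. S is the centroid of triangle EPK ⇒ S = (1/3, 1/3)
2. B is the intersection of line KP and line ES ⇒ B = (1/2, 1/2)
B = E + t·(S−E) with t = 3/2, so EB:BS = t:(1−t) = 3/2:-1/2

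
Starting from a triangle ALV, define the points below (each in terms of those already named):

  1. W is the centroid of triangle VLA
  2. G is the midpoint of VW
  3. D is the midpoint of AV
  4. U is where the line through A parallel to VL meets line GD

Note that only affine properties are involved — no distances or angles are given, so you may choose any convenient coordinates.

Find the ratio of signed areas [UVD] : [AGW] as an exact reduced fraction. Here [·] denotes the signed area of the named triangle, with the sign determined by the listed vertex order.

[UVD]:[AGW] = 3/4

Assign A = (0, 0), L = (1, 0), V = (0, 1) — the answer is frame-independent, so this choice is without loss of generality.
1. W is the centroid of triangle VLA ⇒ W = (1/3, 1/3)
2. G is the midpoint of VW ⇒ G = (1/6, 2/3)
3. D is the midpoint of AV ⇒ D = (0, 1/2)
4. U is where the line through A parallel to VL meets line GD ⇒ U = (-1/4, 1/4)
2·[UVD] = -1/8, 2·[AGW] = -1/6
[UVD]:[AGW] = -1/8:-1/6 = 3/4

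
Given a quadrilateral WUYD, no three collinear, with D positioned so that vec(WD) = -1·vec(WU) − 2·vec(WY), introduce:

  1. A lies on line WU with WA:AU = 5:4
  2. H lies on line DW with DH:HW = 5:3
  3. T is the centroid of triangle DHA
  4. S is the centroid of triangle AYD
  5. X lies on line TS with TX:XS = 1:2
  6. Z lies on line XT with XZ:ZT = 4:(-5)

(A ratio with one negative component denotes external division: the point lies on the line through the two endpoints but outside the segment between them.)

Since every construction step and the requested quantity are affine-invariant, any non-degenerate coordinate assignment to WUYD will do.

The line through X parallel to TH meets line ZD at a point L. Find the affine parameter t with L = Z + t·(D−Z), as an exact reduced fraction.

t = 104/355

Set W = (0, 0), U = (1, 0), Y = (0, 1), D = (-1, -2); any affine frame gives the same invariant.
1. A lies on line WU with WA:AU = 5:4 ⇒ A = (5/9, 0)
2. H lies on line DW with DH:HW = 5:3 ⇒ H = (-3/8, -3/4)
3. T is the centroid of triangle DHA ⇒ T = (-59/216, -11/12)
4. S is the centroid of triangle AYD ⇒ S = (-4/27, -1/3)
5. X lies on line TS with TX:XS = 1:2 ⇒ X = (-25/108, -13/18)
6. Z lies on line XT with XZ:ZT = 4:(-5) ⇒ Z = (-7/108, 1/18)
through X parallel to TH: direction (-11/108, 1/6); meets ZD at L = (-12989/38340, -3493/6390)
L = Z + t·(D−Z) with t = 104/355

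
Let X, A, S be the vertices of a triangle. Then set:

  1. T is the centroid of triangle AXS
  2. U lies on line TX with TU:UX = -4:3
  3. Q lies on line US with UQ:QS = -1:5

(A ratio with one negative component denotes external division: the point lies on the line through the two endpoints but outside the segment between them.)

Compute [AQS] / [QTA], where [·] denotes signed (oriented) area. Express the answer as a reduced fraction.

[AQS]:[QTA] = 15/7

Work in coordinates with X = (0, 0), A = (1, 0), S = (0, 1).
1. T is the centroid of triangle AXS ⇒ T = (1/3, 1/3)
2. U lies on line TX with TU:UX = -4:3 ⇒ U = (-1, -1)
3. Q lies on line US with UQ:QS = -1:5 ⇒ Q = (-5/4, -3/2)
2·[AQS] = -15/4, 2·[QTA] = -7/4
[AQS]:[QTA] = -15/4:-7/4 = 15/7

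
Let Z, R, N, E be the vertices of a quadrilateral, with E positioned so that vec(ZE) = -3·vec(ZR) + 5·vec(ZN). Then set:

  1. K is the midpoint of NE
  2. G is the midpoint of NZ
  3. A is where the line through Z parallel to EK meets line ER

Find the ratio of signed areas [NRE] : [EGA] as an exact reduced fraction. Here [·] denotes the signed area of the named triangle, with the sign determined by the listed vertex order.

Set Z = (0, 0), R = (1, 0), N = (0, 1), E = (-3, 5); any affine frame gives the same invariant.
1. K is the midpoint of NE ⇒ K = (-3/2, 3)
2. G is the midpoint of NZ ⇒ G = (0, 1/2)
3. A is where the line through Z parallel to EK meets line ER ⇒ A = (-15, 20)
2·[NRE] = 1, 2·[EGA] = -9
[NRE]:[EGA] = 1:-9 = -1/9

[NRE]:[EGA] = -1/9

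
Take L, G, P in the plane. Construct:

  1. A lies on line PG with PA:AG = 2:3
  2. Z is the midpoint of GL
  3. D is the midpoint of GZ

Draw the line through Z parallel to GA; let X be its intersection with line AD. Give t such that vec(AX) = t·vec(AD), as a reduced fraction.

Set L = (0, 0), G = (1, 0), P = (0, 1); any affine frame gives the same invariant.
1. A lies on line PG with PA:AG = 2:3 ⇒ A = (2/5, 3/5)
2. Z is the midpoint of GL ⇒ Z = (1/2, 0)
3. D is the midpoint of GZ ⇒ D = (3/4, 0)
through Z parallel to GA: direction (-3/5, 3/5); meets AD at X = (11/10, -3/5)
X = A + t·(D−A) with t = 2

t = 2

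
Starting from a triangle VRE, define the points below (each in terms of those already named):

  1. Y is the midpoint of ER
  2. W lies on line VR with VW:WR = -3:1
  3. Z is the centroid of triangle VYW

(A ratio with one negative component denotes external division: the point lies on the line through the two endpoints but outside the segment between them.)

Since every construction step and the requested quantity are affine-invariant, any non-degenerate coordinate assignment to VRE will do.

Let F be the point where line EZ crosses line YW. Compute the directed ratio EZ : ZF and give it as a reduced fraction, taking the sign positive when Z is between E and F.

EZ:ZF = -2

Set V = (0, 0), R = (1, 0), E = (0, 1); any affine frame gives the same invariant.
1. Y is the midpoint of ER ⇒ Y = (1/2, 1/2)
2. W lies on line VR with VW:WR = -3:1 ⇒ W = (3/2, 0)
3. Z is the centroid of triangle VYW ⇒ Z = (2/3, 1/6)
line EZ meets YW at F = (1/3, 7/12)
Z = E + t·(F−E) with t = 2, so EZ:ZF = 2:-1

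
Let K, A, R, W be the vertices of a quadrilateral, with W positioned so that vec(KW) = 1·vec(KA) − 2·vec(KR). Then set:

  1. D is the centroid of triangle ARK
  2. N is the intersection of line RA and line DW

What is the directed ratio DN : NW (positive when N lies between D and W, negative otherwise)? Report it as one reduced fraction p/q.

Assign K = (0, 0), A = (1, 0), R = (0, 1), W = (1, -2) — the answer is frame-independent, so this choice is without loss of generality.
1. D is the centroid of triangle ARK ⇒ D = (1/3, 1/3)
2. N is the intersection of line RA and line DW ⇒ N = (1/5, 4/5)
N = D + t·(W−D) with t = -1/5, so DN:NW = t:(1−t) = -1/5:6/5

DN:NW = -1/6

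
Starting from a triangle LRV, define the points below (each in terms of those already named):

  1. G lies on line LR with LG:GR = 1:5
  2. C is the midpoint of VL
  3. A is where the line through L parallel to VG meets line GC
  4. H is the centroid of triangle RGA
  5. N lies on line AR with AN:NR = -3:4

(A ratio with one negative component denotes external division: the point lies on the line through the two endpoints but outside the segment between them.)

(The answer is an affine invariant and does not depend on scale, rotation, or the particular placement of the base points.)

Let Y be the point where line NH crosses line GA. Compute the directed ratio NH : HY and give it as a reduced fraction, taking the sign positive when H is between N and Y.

Set L = (0, 0), R = (1, 0), V = (0, 1); any affine frame gives the same invariant.
1. G lies on line LR with LG:GR = 1:5 ⇒ G = (1/6, 0)
2. C is the midpoint of VL ⇒ C = (0, 1/2)
3. A is where the line through L parallel to VG meets line GC ⇒ A = (-1/6, 1)
4. H is the centroid of triangle RGA ⇒ H = (1/3, 1/3)
5. N lies on line AR with AN:NR = -3:4 ⇒ N = (-11/3, 4)
line NH meets GA at Y = (-1/15, 7/10)
H = N + t·(Y−N) with t = 10/9, so NH:HY = 10/9:-1/9

NH:HY = -10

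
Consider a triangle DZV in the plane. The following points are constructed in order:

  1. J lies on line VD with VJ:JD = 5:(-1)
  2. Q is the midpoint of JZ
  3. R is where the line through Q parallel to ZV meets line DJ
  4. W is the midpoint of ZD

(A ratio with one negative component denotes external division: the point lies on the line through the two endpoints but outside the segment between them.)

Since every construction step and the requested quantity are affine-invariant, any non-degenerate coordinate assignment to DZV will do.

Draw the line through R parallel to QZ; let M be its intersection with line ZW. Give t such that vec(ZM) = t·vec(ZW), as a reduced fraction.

t = 5

Set D = (0, 0), Z = (1, 0), V = (0, 1); any affine frame gives the same invariant.
1. J lies on line VD with VJ:JD = 5:(-1) ⇒ J = (0, -1/4)
2. Q is the midpoint of JZ ⇒ Q = (1/2, -1/8)
3. R is where the line through Q parallel to ZV meets line DJ ⇒ R = (0, 3/8)
4. W is the midpoint of ZD ⇒ W = (1/2, 0)
through R parallel to QZ: direction (1/2, 1/8); meets ZW at M = (-3/2, 0)
M = Z + t·(W−Z) with t = 5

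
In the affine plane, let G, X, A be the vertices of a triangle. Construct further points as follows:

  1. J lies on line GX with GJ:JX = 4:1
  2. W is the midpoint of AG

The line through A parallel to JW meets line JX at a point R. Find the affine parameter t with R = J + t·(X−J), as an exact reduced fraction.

Set G = (0, 0), X = (1, 0), A = (0, 1); any affine frame gives the same invariant.
1. J lies on line GX with GJ:JX = 4:1 ⇒ J = (4/5, 0)
2. W is the midpoint of AG ⇒ W = (0, 1/2)
through A parallel to JW: direction (-4/5, 1/2); meets JX at R = (8/5, 0)
R = J + t·(X−J) with t = 4

t = 4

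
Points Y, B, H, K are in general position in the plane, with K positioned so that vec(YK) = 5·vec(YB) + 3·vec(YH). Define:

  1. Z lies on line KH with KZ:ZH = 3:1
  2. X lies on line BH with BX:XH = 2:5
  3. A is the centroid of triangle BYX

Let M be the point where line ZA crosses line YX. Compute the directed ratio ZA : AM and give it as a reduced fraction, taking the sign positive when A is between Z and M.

Assign Y = (0, 0), B = (1, 0), H = (0, 1), K = (5, 3) — the answer is frame-independent, so this choice is without loss of generality.
1. Z lies on line KH with KZ:ZH = 3:1 ⇒ Z = (5/4, 3/2)
2. X lies on line BH with BX:XH = 2:5 ⇒ X = (5/7, 2/7)
3. A is the centroid of triangle BYX ⇒ A = (4/7, 2/21)
line ZA meets YX at M = (155/238, 31/119)
A = Z + t·(M−Z) with t = 17/15, so ZA:AM = 17/15:-2/15

ZA:AM = -17/2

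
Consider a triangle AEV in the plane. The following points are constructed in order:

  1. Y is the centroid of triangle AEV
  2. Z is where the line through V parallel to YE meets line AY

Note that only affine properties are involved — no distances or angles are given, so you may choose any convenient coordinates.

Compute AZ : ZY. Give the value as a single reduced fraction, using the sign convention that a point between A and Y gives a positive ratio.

Assign A = (0, 0), E = (1, 0), V = (0, 1) — the answer is frame-independent, so this choice is without loss of generality.
1. Y is the centroid of triangle AEV ⇒ Y = (1/3, 1/3)
2. Z is where the line through V parallel to YE meets line AY ⇒ Z = (2/3, 2/3)
Z = A + t·(Y−A) with t = 2, so AZ:ZY = t:(1−t) = 2:-1

AZ:ZY = -2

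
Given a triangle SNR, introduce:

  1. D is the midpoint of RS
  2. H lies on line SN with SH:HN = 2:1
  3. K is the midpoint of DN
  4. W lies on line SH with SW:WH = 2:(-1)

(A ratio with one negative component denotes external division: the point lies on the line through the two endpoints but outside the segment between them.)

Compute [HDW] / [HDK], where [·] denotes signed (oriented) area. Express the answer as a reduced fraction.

Work in coordinates with S = (0, 0), N = (1, 0), R = (0, 1).
1. D is the midpoint of RS ⇒ D = (0, 1/2)
2. H lies on line SN with SH:HN = 2:1 ⇒ H = (2/3, 0)
3. K is the midpoint of DN ⇒ K = (1/2, 1/4)
4. W lies on line SH with SW:WH = 2:(-1) ⇒ W = (4/3, 0)
2·[HDW] = -1/3, 2·[HDK] = -1/12
[HDW]:[HDK] = -1/3:-1/12 = 4

[HDW]:[HDK] = 4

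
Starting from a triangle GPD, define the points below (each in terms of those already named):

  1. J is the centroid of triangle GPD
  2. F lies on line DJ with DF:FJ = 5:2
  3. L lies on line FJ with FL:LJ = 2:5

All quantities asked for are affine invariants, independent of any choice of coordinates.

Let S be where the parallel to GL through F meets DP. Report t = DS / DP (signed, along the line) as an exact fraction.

t = 35/108

Assign G = (0, 0), P = (1, 0), D = (0, 1) — the answer is frame-independent, so this choice is without loss of generality.
1. J is the centroid of triangle GPD ⇒ J = (1/3, 1/3)
2. F lies on line DJ with DF:FJ = 5:2 ⇒ F = (5/21, 11/21)
3. L lies on line FJ with FL:LJ = 2:5 ⇒ L = (13/49, 23/49)
through F parallel to GL: direction (13/49, 23/49); meets DP at S = (35/108, 73/108)
S = D + t·(P−D) with t = 35/108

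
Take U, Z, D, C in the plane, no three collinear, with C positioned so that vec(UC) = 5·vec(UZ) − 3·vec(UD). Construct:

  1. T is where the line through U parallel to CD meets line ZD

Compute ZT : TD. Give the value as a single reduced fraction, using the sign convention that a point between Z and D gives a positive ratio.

Assign U = (0, 0), Z = (1, 0), D = (0, 1), C = (5, -3) — the answer is frame-independent, so this choice is without loss of generality.
1. T is where the line through U parallel to CD meets line ZD ⇒ T = (5, -4)
T = Z + t·(D−Z) with t = -4, so ZT:TD = t:(1−t) = -4:5

ZT:TD = -4/5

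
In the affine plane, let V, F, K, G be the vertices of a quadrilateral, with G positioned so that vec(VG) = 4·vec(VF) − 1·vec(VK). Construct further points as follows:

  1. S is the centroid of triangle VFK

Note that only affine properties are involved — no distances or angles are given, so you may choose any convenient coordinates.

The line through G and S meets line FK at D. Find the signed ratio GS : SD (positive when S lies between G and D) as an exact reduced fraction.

GS:SD = -7

Set V = (0, 0), F = (1, 0), K = (0, 1), G = (4, -1); any affine frame gives the same invariant.
1. S is the centroid of triangle VFK ⇒ S = (1/3, 1/3)
line GS meets FK at D = (6/7, 1/7)
S = G + t·(D−G) with t = 7/6, so GS:SD = 7/6:-1/6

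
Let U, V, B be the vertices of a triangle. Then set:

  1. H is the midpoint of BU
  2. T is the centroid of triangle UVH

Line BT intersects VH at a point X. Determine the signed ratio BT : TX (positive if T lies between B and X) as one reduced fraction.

BT:TX = -4

Assign U = (0, 0), V = (1, 0), B = (0, 1) — the answer is frame-independent, so this choice is without loss of generality.
1. H is the midpoint of BU ⇒ H = (0, 1/2)
2. T is the centroid of triangle UVH ⇒ T = (1/3, 1/6)
line BT meets VH at X = (1/4, 3/8)
T = B + t·(X−B) with t = 4/3, so BT:TX = 4/3:-1/3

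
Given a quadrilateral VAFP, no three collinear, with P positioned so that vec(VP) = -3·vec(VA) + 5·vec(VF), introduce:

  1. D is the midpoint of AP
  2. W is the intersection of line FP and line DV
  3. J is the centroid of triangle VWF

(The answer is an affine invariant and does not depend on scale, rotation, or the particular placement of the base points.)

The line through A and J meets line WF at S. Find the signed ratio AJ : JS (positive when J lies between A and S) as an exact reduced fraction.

AJ:JS = -2

Choose coordinates V = (0, 0), A = (1, 0), F = (0, 1), P = (-3, 5).
1. D is the midpoint of AP ⇒ D = (-1, 5/2)
2. W is the intersection of line FP and line DV ⇒ W = (-6/7, 15/7)
3. J is the centroid of triangle VWF ⇒ J = (-2/7, 22/21)
line AJ meets WF at S = (5/14, 11/21)
J = A + t·(S−A) with t = 2, so AJ:JS = 2:-1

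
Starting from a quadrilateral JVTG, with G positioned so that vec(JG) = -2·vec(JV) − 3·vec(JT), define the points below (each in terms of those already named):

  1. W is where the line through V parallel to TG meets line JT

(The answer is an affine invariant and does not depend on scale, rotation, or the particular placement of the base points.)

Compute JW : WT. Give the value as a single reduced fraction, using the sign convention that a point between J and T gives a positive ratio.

JW:WT = -2/3

Assign J = (0, 0), V = (1, 0), T = (0, 1), G = (-2, -3) — the answer is frame-independent, so this choice is without loss of generality.
1. W is where the line through V parallel to TG meets line JT ⇒ W = (0, -2)
W = J + t·(T−J) with t = -2, so JW:WT = t:(1−t) = -2:3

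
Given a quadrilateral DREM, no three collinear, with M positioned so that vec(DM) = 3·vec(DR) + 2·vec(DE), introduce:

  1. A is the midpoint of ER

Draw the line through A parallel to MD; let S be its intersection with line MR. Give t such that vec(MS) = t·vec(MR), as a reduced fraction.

Choose coordinates D = (0, 0), R = (1, 0), E = (0, 1), M = (3, 2).
1. A is the midpoint of ER ⇒ A = (1/2, 1/2)
through A parallel to MD: direction (-3, -2); meets MR at S = (7/2, 5/2)
S = M + t·(R−M) with t = -1/4

t = -1/4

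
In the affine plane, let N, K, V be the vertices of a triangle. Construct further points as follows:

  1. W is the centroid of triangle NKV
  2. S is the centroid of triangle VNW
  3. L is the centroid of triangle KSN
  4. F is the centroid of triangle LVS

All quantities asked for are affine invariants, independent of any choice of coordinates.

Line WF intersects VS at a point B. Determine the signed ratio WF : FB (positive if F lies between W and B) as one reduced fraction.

Choose coordinates N = (0, 0), K = (1, 0), V = (0, 1).
1. W is the centroid of triangle NKV ⇒ W = (1/3, 1/3)
2. S is the centroid of triangle VNW ⇒ S = (1/9, 4/9)
3. L is the centroid of triangle KSN ⇒ L = (10/27, 4/27)
4. F is the centroid of triangle LVS ⇒ F = (13/81, 43/81)
line WF meets VS at B = (2/27, 17/27)
F = W + t·(B−W) with t = 2/3, so WF:FB = 2/3:1/3

WF:FB = 2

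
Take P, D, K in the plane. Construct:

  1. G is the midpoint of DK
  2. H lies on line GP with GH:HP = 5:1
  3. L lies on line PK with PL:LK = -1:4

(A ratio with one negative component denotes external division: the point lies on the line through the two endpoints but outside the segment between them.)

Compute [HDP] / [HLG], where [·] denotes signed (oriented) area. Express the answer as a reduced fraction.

Set P = (0, 0), D = (1, 0), K = (0, 1); any affine frame gives the same invariant.
1. G is the midpoint of DK ⇒ G = (1/2, 1/2)
2. H lies on line GP with GH:HP = 5:1 ⇒ H = (1/12, 1/12)
3. L lies on line PK with PL:LK = -1:4 ⇒ L = (0, -1/3)
2·[HDP] = -1/12, 2·[HLG] = 5/36
[HDP]:[HLG] = -1/12:5/36 = -3/5

[HDP]:[HLG] = -3/5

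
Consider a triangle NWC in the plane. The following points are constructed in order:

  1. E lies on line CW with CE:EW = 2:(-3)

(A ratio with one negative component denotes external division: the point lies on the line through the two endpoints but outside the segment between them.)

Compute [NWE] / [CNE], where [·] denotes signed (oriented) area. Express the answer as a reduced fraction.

Work in coordinates with N = (0, 0), W = (1, 0), C = (0, 1).
1. E lies on line CW with CE:EW = 2:(-3) ⇒ E = (-2, 3)
2·[NWE] = 3, 2·[CNE] = -2
[NWE]:[CNE] = 3:-2 = -3/2

[NWE]:[CNE] = -3/2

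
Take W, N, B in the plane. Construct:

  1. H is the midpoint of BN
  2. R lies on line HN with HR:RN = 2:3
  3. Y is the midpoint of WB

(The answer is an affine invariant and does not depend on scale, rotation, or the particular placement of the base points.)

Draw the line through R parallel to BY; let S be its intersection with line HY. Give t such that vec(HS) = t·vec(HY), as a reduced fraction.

Assign W = (0, 0), N = (1, 0), B = (0, 1) — the answer is frame-independent, so this choice is without loss of generality.
1. H is the midpoint of BN ⇒ H = (1/2, 1/2)
2. R lies on line HN with HR:RN = 2:3 ⇒ R = (7/10, 3/10)
3. Y is the midpoint of WB ⇒ Y = (0, 1/2)
through R parallel to BY: direction (0, -1/2); meets HY at S = (7/10, 1/2)
S = H + t·(Y−H) with t = -2/5

t = -2/5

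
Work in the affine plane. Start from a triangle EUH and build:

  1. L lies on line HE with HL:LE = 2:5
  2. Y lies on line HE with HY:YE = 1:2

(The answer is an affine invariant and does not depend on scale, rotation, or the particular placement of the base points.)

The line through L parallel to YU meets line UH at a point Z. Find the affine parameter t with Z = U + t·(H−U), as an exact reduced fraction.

t = 1/7

Choose coordinates E = (0, 0), U = (1, 0), H = (0, 1).
1. L lies on line HE with HL:LE = 2:5 ⇒ L = (0, 5/7)
2. Y lies on line HE with HY:YE = 1:2 ⇒ Y = (0, 2/3)
through L parallel to YU: direction (1, -2/3); meets UH at Z = (6/7, 1/7)
Z = U + t·(H−U) with t = 1/7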